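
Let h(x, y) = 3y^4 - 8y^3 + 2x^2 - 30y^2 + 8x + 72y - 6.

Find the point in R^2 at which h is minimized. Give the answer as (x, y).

(-2, -2)

h(x,y) separates as P(x) + Q(y) − 6, so its minimum is min P + min Q − 6.
P'(x) = 4x + 8 vanishes at x ∈ {-2}; Q'(y) = 12(y - 3)(y - 1)(y + 2) vanishes at y ∈ {-2, 1, 3}.
Local minima of P (where P''>0): P(-2)=-8. Local minima of Q: Q(-2)=-152, Q(3)=-27.
So the global minimum of h is P(-2) + Q(-2) − 6 = -8 − 152 − 6 = -166, attained at (-2, -2).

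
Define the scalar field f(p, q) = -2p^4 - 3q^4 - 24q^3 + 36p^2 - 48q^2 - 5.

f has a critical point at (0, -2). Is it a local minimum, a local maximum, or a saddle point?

local minimum

The mixed partial ∂²f/∂p∂q is 0, so the Hessian at any point is diag(f_pp, f_qq) = diag(24(-p^2 + 3), -12(3q^2 + 12q + 8)).
At (0, -2): H = diag(72, 48).
Both eigenvalues are positive, so H is positive definite: a local minimum.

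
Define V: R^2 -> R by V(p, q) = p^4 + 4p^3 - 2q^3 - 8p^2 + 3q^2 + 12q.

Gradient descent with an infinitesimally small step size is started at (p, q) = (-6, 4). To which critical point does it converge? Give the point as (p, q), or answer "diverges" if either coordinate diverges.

V is separable, so gradient descent decouples: p follows -∂V/∂p, q follows -∂V/∂q.
∂V/∂p = 4p(p - 1)(p + 4); at p=-6 this is -336, so p increases.
∂V/∂q = -6(q - 2)(q + 1); at q=4 this is -60, so q increases.
The q-coordinate has no critical point in that direction and runs off to infinity.

diverges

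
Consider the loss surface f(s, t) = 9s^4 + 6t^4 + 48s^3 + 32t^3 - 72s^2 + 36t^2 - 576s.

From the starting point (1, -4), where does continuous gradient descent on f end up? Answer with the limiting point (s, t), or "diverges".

(2, -3)

f is separable, so gradient descent decouples: s follows -∂f/∂s, t follows -∂f/∂t.
∂f/∂s = 36(s - 2)(s + 2)(s + 4); at s=1 this is -540, so s increases.
∂f/∂t = 24t(t + 1)(t + 3); at t=-4 this is -288, so t increases.
s converges to its nearest critical value 2 (a local min of the s-part); t converges to -3. The iterate converges to (2, -3).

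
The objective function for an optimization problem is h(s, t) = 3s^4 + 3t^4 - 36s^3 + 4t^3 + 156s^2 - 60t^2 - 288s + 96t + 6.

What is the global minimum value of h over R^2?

-1018

h(s,t) separates as P(s) + Q(t) + 6, so its minimum is min P + min Q + 6.
P'(s) = 12(s - 4)(s - 3)(s - 2) vanishes at s ∈ {2, 3, 4}; Q'(t) = 12(t - 2)(t - 1)(t + 4) vanishes at t ∈ {-4, 1, 2}.
Local minima of P (where P''>0): P(2)=-192, P(4)=-192. Local minima of Q: Q(-4)=-832, Q(2)=32.
So the global minimum of h is P(2) + Q(-4) + 6 = -192 − 832 + 6 = -1018, attained at (2, -4).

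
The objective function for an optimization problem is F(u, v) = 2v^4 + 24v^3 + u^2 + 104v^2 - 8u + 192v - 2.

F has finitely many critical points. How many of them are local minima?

2

F separates as a function of u plus a function of v, so ∇F=0 decouples.
∂F/∂u = 2(u - 4) = 0 at u ∈ {4}; ∂F/∂v = 8(v + 2)(v + 3)(v + 4) = 0 at v ∈ {-4, -3, -2}.
The Hessian is diagonal: diag(F_uu, F_vv). Second derivatives: F_uu(4)=2; F_vv(-4)=16, F_vv(-3)=-8, F_vv(-2)=16.
Local minima occur where both diagonal entries positive: (4, -4), (4, -2). Count: 2.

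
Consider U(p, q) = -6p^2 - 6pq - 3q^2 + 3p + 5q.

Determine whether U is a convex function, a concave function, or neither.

concave

U is quadratic, so its Hessian is the constant matrix H = [[-12, -6], [-6, -6]].
det(H) = 36, tr(H) = -18.
det(H) > 0 and tr(H) < 0, so H is negative definite everywhere: concave.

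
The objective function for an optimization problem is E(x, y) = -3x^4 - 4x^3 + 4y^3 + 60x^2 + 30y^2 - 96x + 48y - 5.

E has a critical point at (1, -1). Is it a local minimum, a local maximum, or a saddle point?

The mixed partial ∂²E/∂x∂y is 0, so the Hessian at any point is diag(E_xx, E_yy) = diag(12(-3x^2 - 2x + 10), 12(2y + 5)).
At (1, -1): H = diag(60, 36).
Both eigenvalues are positive, so H is positive definite: a local minimum.

local minimum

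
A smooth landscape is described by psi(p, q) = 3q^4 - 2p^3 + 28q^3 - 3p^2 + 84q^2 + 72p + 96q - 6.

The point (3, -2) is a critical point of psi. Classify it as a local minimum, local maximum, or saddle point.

The mixed partial ∂²psi/∂p∂q is 0, so the Hessian at any point is diag(psi_pp, psi_qq) = diag(-6(2p + 1), 12(3q^2 + 14q + 14)).
At (3, -2): H = diag(-42, -24).
Both eigenvalues are negative, so H is negative definite: a local maximum.

local maximum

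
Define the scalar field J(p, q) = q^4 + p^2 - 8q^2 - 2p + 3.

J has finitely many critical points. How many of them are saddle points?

1

J separates as a function of p plus a function of q, so ∇J=0 decouples.
∂J/∂p = 2(p - 1) = 0 at p ∈ {1}; ∂J/∂q = 4q(q - 2)(q + 2) = 0 at q ∈ {-2, 0, 2}.
The Hessian is diagonal: diag(J_pp, J_qq). Second derivatives: J_pp(1)=2; J_qq(-2)=32, J_qq(0)=-16, J_qq(2)=32.
Saddle points occur where the two diagonal entries have opposite signs: (1, 0). Count: 1.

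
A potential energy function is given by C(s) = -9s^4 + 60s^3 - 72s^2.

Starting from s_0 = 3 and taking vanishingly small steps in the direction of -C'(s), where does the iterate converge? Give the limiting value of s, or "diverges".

C'(s) = -36s(s - 4)(s - 1), so C'(3) = 216.
Gradient descent moves in the -C' direction, i.e. s is decreasing.
The nearest critical point in that direction is s = 1, where C'' = 108 > 0 (a local minimum). The iterate converges there.

1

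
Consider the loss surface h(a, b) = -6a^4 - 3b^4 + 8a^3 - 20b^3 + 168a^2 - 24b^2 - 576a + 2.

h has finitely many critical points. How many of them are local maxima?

4

h separates as a function of a plus a function of b, so ∇h=0 decouples.
∂h/∂a = -24(a - 3)(a - 2)(a + 4) = 0 at a ∈ {-4, 2, 3}; ∂h/∂b = -12b(b + 1)(b + 4) = 0 at b ∈ {-4, -1, 0}.
The Hessian is diagonal: diag(h_aa, h_bb). Second derivatives: h_aa(-4)=-1008, h_aa(2)=144, h_aa(3)=-168; h_bb(-4)=-144, h_bb(-1)=36, h_bb(0)=-48.
Local maxima occur where both diagonal entries negative: (-4, -4), (-4, 0), (3, -4), (3, 0). Count: 4.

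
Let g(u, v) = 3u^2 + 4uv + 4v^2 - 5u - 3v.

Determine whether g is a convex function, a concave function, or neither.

convex

g is quadratic, so its Hessian is the constant matrix H = [[6, 4], [4, 8]].
det(H) = 32, tr(H) = 14.
det(H) > 0 and tr(H) > 0, so H is positive definite everywhere: convex.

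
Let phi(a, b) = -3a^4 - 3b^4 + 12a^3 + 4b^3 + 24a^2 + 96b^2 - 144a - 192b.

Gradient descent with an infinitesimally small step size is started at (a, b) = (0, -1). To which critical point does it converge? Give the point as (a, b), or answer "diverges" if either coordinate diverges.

(2, 1)

phi is separable, so gradient descent decouples: a follows -∂phi/∂a, b follows -∂phi/∂b.
∂phi/∂a = -12(a - 3)(a - 2)(a + 2); at a=0 this is -144, so a increases.
∂phi/∂b = -12(b - 4)(b - 1)(b + 4); at b=-1 this is -360, so b increases.
a converges to its nearest critical value 2 (a local min of the a-part); b converges to 1. The iterate converges to (2, 1).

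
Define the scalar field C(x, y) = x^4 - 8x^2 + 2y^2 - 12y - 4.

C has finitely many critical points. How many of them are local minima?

2

C separates as a function of x plus a function of y, so ∇C=0 decouples.
∂C/∂x = 4x(x - 2)(x + 2) = 0 at x ∈ {-2, 0, 2}; ∂C/∂y = 4(y - 3) = 0 at y ∈ {3}.
The Hessian is diagonal: diag(C_xx, C_yy). Second derivatives: C_xx(-2)=32, C_xx(0)=-16, C_xx(2)=32; C_yy(3)=4.
Local minima occur where both diagonal entries positive: (-2, 3), (2, 3). Count: 2.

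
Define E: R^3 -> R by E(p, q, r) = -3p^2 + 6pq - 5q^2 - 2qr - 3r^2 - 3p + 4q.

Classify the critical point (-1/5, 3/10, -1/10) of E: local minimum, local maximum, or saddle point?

The Hessian is constant: H = [[-6, 6, 0], [6, -10, -2], [0, -2, -6]].
Leading principal minors: Δ₁ = -6, Δ₂ = 24, Δ₃ = -120.
The minors alternate sign starting negative (−, +, −), so H is negative definite: a local maximum.

local maximum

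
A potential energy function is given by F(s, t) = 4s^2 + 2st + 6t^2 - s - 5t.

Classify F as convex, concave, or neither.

convex

F is quadratic, so its Hessian is the constant matrix H = [[8, 2], [2, 12]].
det(H) = 92, tr(H) = 20.
det(H) > 0 and tr(H) > 0, so H is positive definite everywhere: convex.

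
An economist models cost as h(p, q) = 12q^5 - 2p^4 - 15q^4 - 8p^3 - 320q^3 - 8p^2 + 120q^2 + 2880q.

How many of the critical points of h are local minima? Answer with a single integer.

h separates as a function of p plus a function of q, so ∇h=0 decouples.
∂h/∂p = -8p(p + 1)(p + 2) = 0 at p ∈ {-2, -1, 0}; ∂h/∂q = 60(q - 4)(q - 2)(q + 2)(q + 3) = 0 at q ∈ {-3, -2, 2, 4}.
The Hessian is diagonal: diag(h_pp, h_qq). Second derivatives: h_pp(-2)=-16, h_pp(-1)=8, h_pp(0)=-16; h_qq(-3)=-2100, h_qq(-2)=1440, h_qq(2)=-2400, h_qq(4)=5040.
Local minima occur where both diagonal entries positive: (-1, -2), (-1, 4). Count: 2.

2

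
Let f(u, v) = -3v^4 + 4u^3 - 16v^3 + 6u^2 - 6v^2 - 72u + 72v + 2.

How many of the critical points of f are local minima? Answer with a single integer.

1

f separates as a function of u plus a function of v, so ∇f=0 decouples.
∂f/∂u = 12(u - 2)(u + 3) = 0 at u ∈ {-3, 2}; ∂f/∂v = -12(v - 1)(v + 2)(v + 3) = 0 at v ∈ {-3, -2, 1}.
The Hessian is diagonal: diag(f_uu, f_vv). Second derivatives: f_uu(-3)=-60, f_uu(2)=60; f_vv(-3)=-48, f_vv(-2)=36, f_vv(1)=-144.
Local minima occur where both diagonal entries positive: (2, -2). Count: 1.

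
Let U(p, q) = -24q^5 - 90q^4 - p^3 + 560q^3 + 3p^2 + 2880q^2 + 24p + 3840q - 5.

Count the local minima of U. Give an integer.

2

U separates as a function of p plus a function of q, so ∇U=0 decouples.
∂U/∂p = -3(p - 4)(p + 2) = 0 at p ∈ {-2, 4}; ∂U/∂q = -120(q - 4)(q + 1)(q + 2)(q + 4) = 0 at q ∈ {-4, -2, -1, 4}.
The Hessian is diagonal: diag(U_pp, U_qq). Second derivatives: U_pp(-2)=18, U_pp(4)=-18; U_qq(-4)=5760, U_qq(-2)=-1440, U_qq(-1)=1800, U_qq(4)=-28800.
Local minima occur where both diagonal entries positive: (-2, -4), (-2, -1). Count: 2.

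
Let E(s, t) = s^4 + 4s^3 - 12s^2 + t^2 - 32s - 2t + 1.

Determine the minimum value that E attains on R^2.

-64

E(s,t) separates as P(s) + Q(t) + 1, so its minimum is min P + min Q + 1.
P'(s) = 4(s - 2)(s + 1)(s + 4) vanishes at s ∈ {-4, -1, 2}; Q'(t) = 2(t - 1) vanishes at t ∈ {1}.
Local minima of P (where P''>0): P(-4)=-64, P(2)=-64. Local minima of Q: Q(1)=-1.
So the global minimum of E is P(-4) + Q(1) + 1 = -64 − 1 + 1 = -64, attained at (-4, 1).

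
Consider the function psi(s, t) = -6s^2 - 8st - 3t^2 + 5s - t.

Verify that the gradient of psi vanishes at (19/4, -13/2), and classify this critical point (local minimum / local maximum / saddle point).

∇psi = (-12s - 8t + 5, -8s - 6t - 1); substituting (19/4, -13/2) gives ∇psi = (0, 0), so (19/4, -13/2) is indeed a critical point.
The Hessian of psi is constant: H = [[-12, -8], [-8, -6]].
det(H) = (-12)·(-6) − (-8)² = 8.
det(H) > 0 and tr(H) = -18 < 0, so H is negative definite and the point is a local maximum.

local maximum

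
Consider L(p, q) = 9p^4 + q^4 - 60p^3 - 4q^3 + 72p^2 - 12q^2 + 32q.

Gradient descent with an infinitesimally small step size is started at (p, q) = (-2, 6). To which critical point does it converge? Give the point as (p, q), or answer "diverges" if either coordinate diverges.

(0, 4)

L is separable, so gradient descent decouples: p follows -∂L/∂p, q follows -∂L/∂q.
∂L/∂p = 36p(p - 4)(p - 1); at p=-2 this is -1296, so p increases.
∂L/∂q = 4(q - 4)(q - 1)(q + 2); at q=6 this is 320, so q decreases.
p converges to its nearest critical value 0 (a local min of the p-part); q converges to 4. The iterate converges to (0, 4).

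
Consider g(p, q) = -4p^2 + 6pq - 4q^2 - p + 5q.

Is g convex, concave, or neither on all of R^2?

concave

g is quadratic, so its Hessian is the constant matrix H = [[-8, 6], [6, -8]].
det(H) = 28, tr(H) = -16.
det(H) > 0 and tr(H) < 0, so H is negative definite everywhere: concave.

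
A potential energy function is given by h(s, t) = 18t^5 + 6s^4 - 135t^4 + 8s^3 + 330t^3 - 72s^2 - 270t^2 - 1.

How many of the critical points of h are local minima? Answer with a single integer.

h separates as a function of s plus a function of t, so ∇h=0 decouples.
∂h/∂s = 24s(s - 2)(s + 3) = 0 at s ∈ {-3, 0, 2}; ∂h/∂t = 90t(t - 3)(t - 2)(t - 1) = 0 at t ∈ {0, 1, 2, 3}.
The Hessian is diagonal: diag(h_ss, h_tt). Second derivatives: h_ss(-3)=360, h_ss(0)=-144, h_ss(2)=240; h_tt(0)=-540, h_tt(1)=180, h_tt(2)=-180, h_tt(3)=540.
Local minima occur where both diagonal entries positive: (-3, 1), (-3, 3), (2, 1), (2, 3). Count: 4.

4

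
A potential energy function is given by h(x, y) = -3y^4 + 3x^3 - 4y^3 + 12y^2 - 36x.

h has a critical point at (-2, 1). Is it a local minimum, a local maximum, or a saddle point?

The mixed partial ∂²h/∂x∂y is 0, so the Hessian at any point is diag(h_xx, h_yy) = diag(18x, 12(-3y^2 - 2y + 2)).
At (-2, 1): H = diag(-36, -36).
Both eigenvalues are negative, so H is negative definite: a local maximum.

local maximum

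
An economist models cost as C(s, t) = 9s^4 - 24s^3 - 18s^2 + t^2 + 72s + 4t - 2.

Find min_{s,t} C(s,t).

C(s,t) separates as P(s) + Q(t) − 2, so its minimum is min P + min Q − 2.
P'(s) = 36(s - 2)(s - 1)(s + 1) vanishes at s ∈ {-1, 1, 2}; Q'(t) = 2(t + 2) vanishes at t ∈ {-2}.
Local minima of P (where P''>0): P(-1)=-57, P(2)=24. Local minima of Q: Q(-2)=-4.
So the global minimum of C is P(-1) + Q(-2) − 2 = -57 − 4 − 2 = -63, attained at (-1, -2).

-63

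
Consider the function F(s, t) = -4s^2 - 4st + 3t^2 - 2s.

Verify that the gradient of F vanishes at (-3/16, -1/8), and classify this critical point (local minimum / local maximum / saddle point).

saddle point

∇F = (-8s - 4t - 2, -4s + 6t); substituting (-3/16, -1/8) gives ∇F = (0, 0), so (-3/16, -1/8) is indeed a critical point.
The Hessian of F is constant: H = [[-8, -4], [-4, 6]].
det(H) = (-8)·6 − (-4)² = -64.
Since det(H) < 0, H is indefinite and the critical point is a saddle point.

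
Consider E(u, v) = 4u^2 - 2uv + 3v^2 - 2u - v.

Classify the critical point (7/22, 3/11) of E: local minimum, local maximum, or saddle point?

The Hessian of E is constant: H = [[8, -2], [-2, 6]].
det(H) = 8·6 − (-2)² = 44.
det(H) > 0 and tr(H) = 14 > 0, so H is positive definite and the point is a local minimum.

local minimum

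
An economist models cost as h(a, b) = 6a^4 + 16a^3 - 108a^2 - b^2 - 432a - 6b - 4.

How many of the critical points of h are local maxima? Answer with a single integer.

h separates as a function of a plus a function of b, so ∇h=0 decouples.
∂h/∂a = 24(a - 3)(a + 2)(a + 3) = 0 at a ∈ {-3, -2, 3}; ∂h/∂b = -2(b + 3) = 0 at b ∈ {-3}.
The Hessian is diagonal: diag(h_aa, h_bb). Second derivatives: h_aa(-3)=144, h_aa(-2)=-120, h_aa(3)=720; h_bb(-3)=-2.
Local maxima occur where both diagonal entries negative: (-2, -3). Count: 1.

1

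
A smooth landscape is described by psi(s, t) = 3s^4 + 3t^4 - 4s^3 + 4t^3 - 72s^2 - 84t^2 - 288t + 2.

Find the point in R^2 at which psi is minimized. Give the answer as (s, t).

(4, 4)

psi(s,t) separates as P(s) + Q(t) + 2, so its minimum is min P + min Q + 2.
P'(s) = 12s(s - 4)(s + 3) vanishes at s ∈ {-3, 0, 4}; Q'(t) = 12(t - 4)(t + 2)(t + 3) vanishes at t ∈ {-3, -2, 4}.
Local minima of P (where P''>0): P(-3)=-297, P(4)=-640. Local minima of Q: Q(-3)=243, Q(4)=-1472.
So the global minimum of psi is P(4) + Q(4) + 2 = -640 − 1472 + 2 = -2110, attained at (4, 4).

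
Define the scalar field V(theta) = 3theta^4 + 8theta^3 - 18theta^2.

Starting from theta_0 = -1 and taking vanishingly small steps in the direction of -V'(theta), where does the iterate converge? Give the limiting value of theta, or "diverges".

V'(theta) = 12theta(theta - 1)(theta + 3), so V'(-1) = 48.
Gradient descent moves in the -V' direction, i.e. theta is decreasing.
The nearest critical point in that direction is theta = -3, where V'' = 144 > 0 (a local minimum). The iterate converges there.

-3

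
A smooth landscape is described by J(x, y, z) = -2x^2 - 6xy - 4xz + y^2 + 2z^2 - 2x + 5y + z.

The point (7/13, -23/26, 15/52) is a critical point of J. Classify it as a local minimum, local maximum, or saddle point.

The Hessian is constant: H = [[-4, -6, -4], [-6, 2, 0], [-4, 0, 4]].
Leading principal minors: Δ₁ = -4, Δ₂ = -44, Δ₃ = -208.
The minors fit neither the all-positive nor the alternating-sign pattern, so H is indefinite: a saddle point.

saddle point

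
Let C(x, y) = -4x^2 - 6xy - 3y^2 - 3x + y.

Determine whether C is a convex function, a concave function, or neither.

C is quadratic, so its Hessian is the constant matrix H = [[-8, -6], [-6, -6]].
det(H) = 12, tr(H) = -14.
det(H) > 0 and tr(H) < 0, so H is negative definite everywhere: concave.

concave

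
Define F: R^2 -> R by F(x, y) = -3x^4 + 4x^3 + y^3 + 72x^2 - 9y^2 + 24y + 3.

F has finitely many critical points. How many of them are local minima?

F separates as a function of x plus a function of y, so ∇F=0 decouples.
∂F/∂x = -12x(x - 4)(x + 3) = 0 at x ∈ {-3, 0, 4}; ∂F/∂y = 3(y - 4)(y - 2) = 0 at y ∈ {2, 4}.
The Hessian is diagonal: diag(F_xx, F_yy). Second derivatives: F_xx(-3)=-252, F_xx(0)=144, F_xx(4)=-336; F_yy(2)=-6, F_yy(4)=6.
Local minima occur where both diagonal entries positive: (0, 4). Count: 1.

1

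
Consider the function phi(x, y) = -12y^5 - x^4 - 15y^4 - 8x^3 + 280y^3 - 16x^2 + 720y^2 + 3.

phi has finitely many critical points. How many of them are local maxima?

4

phi separates as a function of x plus a function of y, so ∇phi=0 decouples.
∂phi/∂x = -4x(x + 2)(x + 4) = 0 at x ∈ {-4, -2, 0}; ∂phi/∂y = -60y(y - 4)(y + 2)(y + 3) = 0 at y ∈ {-3, -2, 0, 4}.
The Hessian is diagonal: diag(phi_xx, phi_yy). Second derivatives: phi_xx(-4)=-32, phi_xx(-2)=16, phi_xx(0)=-32; phi_yy(-3)=1260, phi_yy(-2)=-720, phi_yy(0)=1440, phi_yy(4)=-10080.
Local maxima occur where both diagonal entries negative: (-4, -2), (-4, 4), (0, -2), (0, 4). Count: 4.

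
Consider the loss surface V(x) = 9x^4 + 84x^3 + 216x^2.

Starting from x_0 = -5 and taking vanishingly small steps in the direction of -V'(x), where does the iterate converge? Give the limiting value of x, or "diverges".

-4

V'(x) = 36x(x + 3)(x + 4), so V'(-5) = -360.
Gradient descent moves in the -V' direction, i.e. x is increasing.
The nearest critical point in that direction is x = -4, where V'' = 144 > 0 (a local minimum). The iterate converges there.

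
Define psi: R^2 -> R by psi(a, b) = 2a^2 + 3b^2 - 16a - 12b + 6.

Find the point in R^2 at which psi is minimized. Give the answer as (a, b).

psi(a,b) separates as P(a) + Q(b) + 6, so its minimum is min P + min Q + 6.
P'(a) = 4a - 16 vanishes at a ∈ {4}; Q'(b) = 6b - 12 vanishes at b ∈ {2}.
Local minima of P (where P''>0): P(4)=-32. Local minima of Q: Q(2)=-12.
So the global minimum of psi is P(4) + Q(2) + 6 = -32 − 12 + 6 = -38, attained at (4, 2).

(4, 2)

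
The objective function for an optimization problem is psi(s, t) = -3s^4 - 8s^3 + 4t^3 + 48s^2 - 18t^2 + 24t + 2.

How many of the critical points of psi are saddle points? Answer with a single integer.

psi separates as a function of s plus a function of t, so ∇psi=0 decouples.
∂psi/∂s = -12s(s - 2)(s + 4) = 0 at s ∈ {-4, 0, 2}; ∂psi/∂t = 12(t - 2)(t - 1) = 0 at t ∈ {1, 2}.
The Hessian is diagonal: diag(psi_ss, psi_tt). Second derivatives: psi_ss(-4)=-288, psi_ss(0)=96, psi_ss(2)=-144; psi_tt(1)=-12, psi_tt(2)=12.
Saddle points occur where the two diagonal entries have opposite signs: (-4, 2), (0, 1), (2, 2). Count: 3.

3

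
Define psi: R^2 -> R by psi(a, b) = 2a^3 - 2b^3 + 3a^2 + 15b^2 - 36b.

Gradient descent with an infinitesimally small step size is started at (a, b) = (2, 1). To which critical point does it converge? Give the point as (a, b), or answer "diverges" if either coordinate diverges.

(0, 2)

psi is separable, so gradient descent decouples: a follows -∂psi/∂a, b follows -∂psi/∂b.
∂psi/∂a = 6a(a + 1); at a=2 this is 36, so a decreases.
∂psi/∂b = -6(b - 3)(b - 2); at b=1 this is -12, so b increases.
a converges to its nearest critical value 0 (a local min of the a-part); b converges to 2. The iterate converges to (0, 2).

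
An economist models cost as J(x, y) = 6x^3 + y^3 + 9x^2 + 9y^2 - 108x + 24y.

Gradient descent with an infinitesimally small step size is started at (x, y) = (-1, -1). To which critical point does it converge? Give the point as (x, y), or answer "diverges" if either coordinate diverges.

(2, -2)

J is separable, so gradient descent decouples: x follows -∂J/∂x, y follows -∂J/∂y.
∂J/∂x = 18(x - 2)(x + 3); at x=-1 this is -108, so x increases.
∂J/∂y = 3(y + 2)(y + 4); at y=-1 this is 9, so y decreases.
x converges to its nearest critical value 2 (a local min of the x-part); y converges to -2. The iterate converges to (2, -2).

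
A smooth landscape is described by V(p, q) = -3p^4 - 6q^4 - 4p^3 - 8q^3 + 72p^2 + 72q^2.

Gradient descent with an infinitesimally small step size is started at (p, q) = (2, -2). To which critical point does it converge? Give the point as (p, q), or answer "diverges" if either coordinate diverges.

(0, 0)

V is separable, so gradient descent decouples: p follows -∂V/∂p, q follows -∂V/∂q.
∂V/∂p = -12p(p - 3)(p + 4); at p=2 this is 144, so p decreases.
∂V/∂q = -24q(q - 2)(q + 3); at q=-2 this is -192, so q increases.
p converges to its nearest critical value 0 (a local min of the p-part); q converges to 0. The iterate converges to (0, 0).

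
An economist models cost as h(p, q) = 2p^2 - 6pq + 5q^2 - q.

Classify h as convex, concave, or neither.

h is quadratic, so its Hessian is the constant matrix H = [[4, -6], [-6, 10]].
det(H) = 4, tr(H) = 14.
det(H) > 0 and tr(H) > 0, so H is positive definite everywhere: convex.

convex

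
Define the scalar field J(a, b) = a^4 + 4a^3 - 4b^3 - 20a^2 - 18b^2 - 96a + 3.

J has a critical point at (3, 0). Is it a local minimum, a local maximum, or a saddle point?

saddle point

The mixed partial ∂²J/∂a∂b is 0, so the Hessian at any point is diag(J_aa, J_bb) = diag(4(3a^2 + 6a - 10), -12(2b + 3)).
At (3, 0): H = diag(140, -36).
The eigenvalues have opposite signs, so H is indefinite: a saddle point.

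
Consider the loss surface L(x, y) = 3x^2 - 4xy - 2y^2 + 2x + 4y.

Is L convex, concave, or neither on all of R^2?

neither

L is quadratic, so its Hessian is the constant matrix H = [[6, -4], [-4, -4]].
det(H) = -40, tr(H) = 2.
det(H) < 0, so H is indefinite: neither convex nor concave.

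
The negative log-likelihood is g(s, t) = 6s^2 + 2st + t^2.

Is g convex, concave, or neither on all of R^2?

convex

g is quadratic, so its Hessian is the constant matrix H = [[12, 2], [2, 2]].
det(H) = 20, tr(H) = 14.
det(H) > 0 and tr(H) > 0, so H is positive definite everywhere: convex.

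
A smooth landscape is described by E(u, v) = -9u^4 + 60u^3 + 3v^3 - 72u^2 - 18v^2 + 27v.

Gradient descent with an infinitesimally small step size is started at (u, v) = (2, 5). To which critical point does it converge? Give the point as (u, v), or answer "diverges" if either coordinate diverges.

E is separable, so gradient descent decouples: u follows -∂E/∂u, v follows -∂E/∂v.
∂E/∂u = -36u(u - 4)(u - 1); at u=2 this is 144, so u decreases.
∂E/∂v = 9(v - 3)(v - 1); at v=5 this is 72, so v decreases.
u converges to its nearest critical value 1 (a local min of the u-part); v converges to 3. The iterate converges to (1, 3).

(1, 3)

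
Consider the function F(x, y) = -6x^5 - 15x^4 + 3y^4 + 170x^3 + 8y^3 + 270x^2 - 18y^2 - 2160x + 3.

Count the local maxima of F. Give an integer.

2

F separates as a function of x plus a function of y, so ∇F=0 decouples.
∂F/∂x = -30(x - 3)(x - 2)(x + 3)(x + 4) = 0 at x ∈ {-4, -3, 2, 3}; ∂F/∂y = 12y(y - 1)(y + 3) = 0 at y ∈ {-3, 0, 1}.
The Hessian is diagonal: diag(F_xx, F_yy). Second derivatives: F_xx(-4)=1260, F_xx(-3)=-900, F_xx(2)=900, F_xx(3)=-1260; F_yy(-3)=144, F_yy(0)=-36, F_yy(1)=48.
Local maxima occur where both diagonal entries negative: (-3, 0), (3, 0). Count: 2.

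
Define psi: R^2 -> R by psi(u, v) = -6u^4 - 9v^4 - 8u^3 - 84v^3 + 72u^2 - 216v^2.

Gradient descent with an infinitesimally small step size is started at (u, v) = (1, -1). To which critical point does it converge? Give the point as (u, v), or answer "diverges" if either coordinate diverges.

psi is separable, so gradient descent decouples: u follows -∂psi/∂u, v follows -∂psi/∂v.
∂psi/∂u = -24u(u - 2)(u + 3); at u=1 this is 96, so u decreases.
∂psi/∂v = -36v(v + 3)(v + 4); at v=-1 this is 216, so v decreases.
u converges to its nearest critical value 0 (a local min of the u-part); v converges to -3. The iterate converges to (0, -3).

(0, -3)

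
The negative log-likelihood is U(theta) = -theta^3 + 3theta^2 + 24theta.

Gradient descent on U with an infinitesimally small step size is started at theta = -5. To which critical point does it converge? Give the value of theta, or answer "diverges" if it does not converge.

U'(theta) = -3(theta - 4)(theta + 2), so U'(-5) = -81.
Gradient descent moves in the -U' direction, i.e. theta is increasing.
The nearest critical point in that direction is theta = -2, where U'' = 18 > 0 (a local minimum). The iterate converges there.

-2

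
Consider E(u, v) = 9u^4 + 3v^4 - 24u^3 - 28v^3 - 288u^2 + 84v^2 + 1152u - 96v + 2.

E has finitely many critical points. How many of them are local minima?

4

E separates as a function of u plus a function of v, so ∇E=0 decouples.
∂E/∂u = 36(u - 4)(u - 2)(u + 4) = 0 at u ∈ {-4, 2, 4}; ∂E/∂v = 12(v - 4)(v - 2)(v - 1) = 0 at v ∈ {1, 2, 4}.
The Hessian is diagonal: diag(E_uu, E_vv). Second derivatives: E_uu(-4)=1728, E_uu(2)=-432, E_uu(4)=576; E_vv(1)=36, E_vv(2)=-24, E_vv(4)=72.
Local minima occur where both diagonal entries positive: (-4, 1), (-4, 4), (4, 1), (4, 4). Count: 4.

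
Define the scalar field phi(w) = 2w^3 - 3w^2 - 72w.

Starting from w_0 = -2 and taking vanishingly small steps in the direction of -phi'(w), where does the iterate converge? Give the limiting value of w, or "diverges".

4

phi'(w) = 6(w - 4)(w + 3), so phi'(-2) = -36.
Gradient descent moves in the -phi' direction, i.e. w is increasing.
The nearest critical point in that direction is w = 4, where phi'' = 42 > 0 (a local minimum). The iterate converges there.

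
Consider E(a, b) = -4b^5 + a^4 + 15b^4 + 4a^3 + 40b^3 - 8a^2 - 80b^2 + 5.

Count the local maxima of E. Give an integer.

2

E separates as a function of a plus a function of b, so ∇E=0 decouples.
∂E/∂a = 4a(a - 1)(a + 4) = 0 at a ∈ {-4, 0, 1}; ∂E/∂b = -20b(b - 4)(b - 1)(b + 2) = 0 at b ∈ {-2, 0, 1, 4}.
The Hessian is diagonal: diag(E_aa, E_bb). Second derivatives: E_aa(-4)=80, E_aa(0)=-16, E_aa(1)=20; E_bb(-2)=720, E_bb(0)=-160, E_bb(1)=180, E_bb(4)=-1440.
Local maxima occur where both diagonal entries negative: (0, 0), (0, 4). Count: 2.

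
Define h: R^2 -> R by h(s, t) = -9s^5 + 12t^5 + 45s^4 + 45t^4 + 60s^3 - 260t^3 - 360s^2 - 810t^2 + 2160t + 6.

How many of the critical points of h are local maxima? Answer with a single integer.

4

h separates as a function of s plus a function of t, so ∇h=0 decouples.
∂h/∂s = -45s(s - 4)(s - 2)(s + 2) = 0 at s ∈ {-2, 0, 2, 4}; ∂h/∂t = 60(t - 3)(t - 1)(t + 3)(t + 4) = 0 at t ∈ {-4, -3, 1, 3}.
The Hessian is diagonal: diag(h_ss, h_tt). Second derivatives: h_ss(-2)=2160, h_ss(0)=-720, h_ss(2)=720, h_ss(4)=-2160; h_tt(-4)=-2100, h_tt(-3)=1440, h_tt(1)=-2400, h_tt(3)=5040.
Local maxima occur where both diagonal entries negative: (0, -4), (0, 1), (4, -4), (4, 1). Count: 4.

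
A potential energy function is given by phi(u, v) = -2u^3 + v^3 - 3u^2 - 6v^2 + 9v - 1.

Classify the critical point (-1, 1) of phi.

saddle point

The mixed partial ∂²phi/∂u∂v is 0, so the Hessian at any point is diag(phi_uu, phi_vv) = diag(-6(2u + 1), 6(v - 2)).
At (-1, 1): H = diag(6, -6).
The eigenvalues have opposite signs, so H is indefinite: a saddle point.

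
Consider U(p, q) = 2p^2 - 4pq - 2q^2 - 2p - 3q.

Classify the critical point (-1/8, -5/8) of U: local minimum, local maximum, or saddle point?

The Hessian of U is constant: H = [[4, -4], [-4, -4]].
det(H) = 4·(-4) − (-4)² = -32.
Since det(H) < 0, H is indefinite and the critical point is a saddle point.

saddle point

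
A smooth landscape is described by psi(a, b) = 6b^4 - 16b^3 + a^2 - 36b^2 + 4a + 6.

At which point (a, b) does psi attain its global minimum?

psi(a,b) separates as P(a) + Q(b) + 6, so its minimum is min P + min Q + 6.
P'(a) = 2a + 4 vanishes at a ∈ {-2}; Q'(b) = 24b(b - 3)(b + 1) vanishes at b ∈ {-1, 0, 3}.
Local minima of P (where P''>0): P(-2)=-4. Local minima of Q: Q(-1)=-14, Q(3)=-270.
So the global minimum of psi is P(-2) + Q(3) + 6 = -4 − 270 + 6 = -268, attained at (-2, 3).

(-2, 3)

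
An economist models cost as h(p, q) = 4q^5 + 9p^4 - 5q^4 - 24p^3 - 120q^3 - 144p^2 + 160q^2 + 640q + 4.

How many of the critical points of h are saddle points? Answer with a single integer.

6

h separates as a function of p plus a function of q, so ∇h=0 decouples.
∂h/∂p = 36p(p - 4)(p + 2) = 0 at p ∈ {-2, 0, 4}; ∂h/∂q = 20(q - 4)(q - 2)(q + 1)(q + 4) = 0 at q ∈ {-4, -1, 2, 4}.
The Hessian is diagonal: diag(h_pp, h_qq). Second derivatives: h_pp(-2)=432, h_pp(0)=-288, h_pp(4)=864; h_qq(-4)=-2880, h_qq(-1)=900, h_qq(2)=-720, h_qq(4)=1600.
Saddle points occur where the two diagonal entries have opposite signs: (-2, -4), (-2, 2), (0, -1), (0, 4), (4, -4), (4, 2). Count: 6.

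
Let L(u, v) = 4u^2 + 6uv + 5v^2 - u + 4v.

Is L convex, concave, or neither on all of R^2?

convex

L is quadratic, so its Hessian is the constant matrix H = [[8, 6], [6, 10]].
det(H) = 44, tr(H) = 18.
det(H) > 0 and tr(H) > 0, so H is positive definite everywhere: convex.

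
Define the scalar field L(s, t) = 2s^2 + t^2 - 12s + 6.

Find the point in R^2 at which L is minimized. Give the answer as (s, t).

(3, 0)

L(s,t) separates as P(s) + Q(t) + 6, so its minimum is min P + min Q + 6.
P'(s) = 4s - 12 vanishes at s ∈ {3}; Q'(t) = 2t vanishes at t ∈ {0}.
Local minima of P (where P''>0): P(3)=-18. Local minima of Q: Q(0)=0.
So the global minimum of L is P(3) + Q(0) + 6 = -18 + 0 + 6 = -12, attained at (3, 0).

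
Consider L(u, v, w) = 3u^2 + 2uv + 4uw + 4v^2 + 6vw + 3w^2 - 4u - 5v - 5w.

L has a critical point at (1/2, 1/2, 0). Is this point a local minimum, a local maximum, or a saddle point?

local minimum

The Hessian is constant: H = [[6, 2, 4], [2, 8, 6], [4, 6, 6]].
Leading principal minors: Δ₁ = 6, Δ₂ = 44, Δ₃ = 16.
All leading minors are positive, so H is positive definite: a local minimum.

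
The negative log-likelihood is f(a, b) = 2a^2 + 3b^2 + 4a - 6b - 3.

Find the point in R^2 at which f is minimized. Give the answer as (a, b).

(-1, 1)

f(a,b) separates as P(a) + Q(b) − 3, so its minimum is min P + min Q − 3.
P'(a) = 4a + 4 vanishes at a ∈ {-1}; Q'(b) = 6b - 6 vanishes at b ∈ {1}.
Local minima of P (where P''>0): P(-1)=-2. Local minima of Q: Q(1)=-3.
So the global minimum of f is P(-1) + Q(1) − 3 = -2 − 3 − 3 = -8, attained at (-1, 1).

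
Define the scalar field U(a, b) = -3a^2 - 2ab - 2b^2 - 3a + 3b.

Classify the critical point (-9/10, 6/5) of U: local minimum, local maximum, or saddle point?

local maximum

The Hessian of U is constant: H = [[-6, -2], [-2, -4]].
det(H) = (-6)·(-4) − (-2)² = 20.
det(H) > 0 and tr(H) = -10 < 0, so H is negative definite and the point is a local maximum.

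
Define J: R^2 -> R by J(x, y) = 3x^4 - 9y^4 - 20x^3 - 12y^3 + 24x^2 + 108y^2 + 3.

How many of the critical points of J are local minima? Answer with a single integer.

J separates as a function of x plus a function of y, so ∇J=0 decouples.
∂J/∂x = 12x(x - 4)(x - 1) = 0 at x ∈ {0, 1, 4}; ∂J/∂y = -36y(y - 2)(y + 3) = 0 at y ∈ {-3, 0, 2}.
The Hessian is diagonal: diag(J_xx, J_yy). Second derivatives: J_xx(0)=48, J_xx(1)=-36, J_xx(4)=144; J_yy(-3)=-540, J_yy(0)=216, J_yy(2)=-360.
Local minima occur where both diagonal entries positive: (0, 0), (4, 0). Count: 2.

2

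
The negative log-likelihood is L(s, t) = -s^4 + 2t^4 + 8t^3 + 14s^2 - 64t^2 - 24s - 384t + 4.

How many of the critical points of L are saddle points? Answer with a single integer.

L separates as a function of s plus a function of t, so ∇L=0 decouples.
∂L/∂s = -4(s - 2)(s - 1)(s + 3) = 0 at s ∈ {-3, 1, 2}; ∂L/∂t = 8(t - 4)(t + 3)(t + 4) = 0 at t ∈ {-4, -3, 4}.
The Hessian is diagonal: diag(L_ss, L_tt). Second derivatives: L_ss(-3)=-80, L_ss(1)=16, L_ss(2)=-20; L_tt(-4)=64, L_tt(-3)=-56, L_tt(4)=448.
Saddle points occur where the two diagonal entries have opposite signs: (-3, -4), (-3, 4), (1, -3), (2, -4), (2, 4). Count: 5.

5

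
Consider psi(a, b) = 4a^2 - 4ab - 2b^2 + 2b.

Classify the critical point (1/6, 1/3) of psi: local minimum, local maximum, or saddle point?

The Hessian of psi is constant: H = [[8, -4], [-4, -4]].
det(H) = 8·(-4) − (-4)² = -48.
Since det(H) < 0, H is indefinite and the critical point is a saddle point.

saddle point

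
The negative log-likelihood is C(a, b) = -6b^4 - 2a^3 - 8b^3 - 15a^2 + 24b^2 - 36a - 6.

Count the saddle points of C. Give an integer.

3

C separates as a function of a plus a function of b, so ∇C=0 decouples.
∂C/∂a = -6(a + 2)(a + 3) = 0 at a ∈ {-3, -2}; ∂C/∂b = -24b(b - 1)(b + 2) = 0 at b ∈ {-2, 0, 1}.
The Hessian is diagonal: diag(C_aa, C_bb). Second derivatives: C_aa(-3)=6, C_aa(-2)=-6; C_bb(-2)=-144, C_bb(0)=48, C_bb(1)=-72.
Saddle points occur where the two diagonal entries have opposite signs: (-3, -2), (-3, 1), (-2, 0). Count: 3.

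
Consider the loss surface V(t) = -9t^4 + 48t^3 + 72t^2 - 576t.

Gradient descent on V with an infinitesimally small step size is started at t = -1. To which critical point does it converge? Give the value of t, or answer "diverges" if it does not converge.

2

V'(t) = -36(t - 4)(t - 2)(t + 2), so V'(-1) = -540.
Gradient descent moves in the -V' direction, i.e. t is increasing.
The nearest critical point in that direction is t = 2, where V'' = 288 > 0 (a local minimum). The iterate converges there.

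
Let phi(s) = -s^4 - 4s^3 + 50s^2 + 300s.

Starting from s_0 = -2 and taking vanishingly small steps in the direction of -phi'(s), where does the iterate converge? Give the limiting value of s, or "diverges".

-3

phi'(s) = -4(s - 5)(s + 3)(s + 5), so phi'(-2) = 84.
Gradient descent moves in the -phi' direction, i.e. s is decreasing.
The nearest critical point in that direction is s = -3, where phi'' = 64 > 0 (a local minimum). The iterate converges there.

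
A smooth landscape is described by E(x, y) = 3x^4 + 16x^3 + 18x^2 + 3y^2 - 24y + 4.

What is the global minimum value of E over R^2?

-71

E(x,y) separates as P(x) + Q(y) + 4, so its minimum is min P + min Q + 4.
P'(x) = 12x(x + 1)(x + 3) vanishes at x ∈ {-3, -1, 0}; Q'(y) = 6y - 24 vanishes at y ∈ {4}.
Local minima of P (where P''>0): P(-3)=-27, P(0)=0. Local minima of Q: Q(4)=-48.
So the global minimum of E is P(-3) + Q(4) + 4 = -27 − 48 + 4 = -71, attained at (-3, 4).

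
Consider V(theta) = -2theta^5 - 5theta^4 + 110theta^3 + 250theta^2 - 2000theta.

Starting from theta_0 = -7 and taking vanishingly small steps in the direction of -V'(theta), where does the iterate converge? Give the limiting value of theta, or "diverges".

-5

V'(theta) = -10(theta - 5)(theta - 2)(theta + 4)(theta + 5), so V'(-7) = -6480.
Gradient descent moves in the -V' direction, i.e. theta is increasing.
The nearest critical point in that direction is theta = -5, where V'' = 700 > 0 (a local minimum). The iterate converges there.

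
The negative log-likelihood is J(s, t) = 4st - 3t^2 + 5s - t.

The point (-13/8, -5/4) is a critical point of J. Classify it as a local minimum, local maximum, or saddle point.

The Hessian of J is constant: H = [[0, 4], [4, -6]].
det(H) = 0·(-6) − 4² = -16.
Since det(H) < 0, H is indefinite and the critical point is a saddle point.

saddle point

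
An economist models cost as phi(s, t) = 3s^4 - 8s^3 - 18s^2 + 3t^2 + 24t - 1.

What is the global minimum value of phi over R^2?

-184

phi(s,t) separates as P(s) + Q(t) − 1, so its minimum is min P + min Q − 1.
P'(s) = 12s(s - 3)(s + 1) vanishes at s ∈ {-1, 0, 3}; Q'(t) = 6(t + 4) vanishes at t ∈ {-4}.
Local minima of P (where P''>0): P(-1)=-7, P(3)=-135. Local minima of Q: Q(-4)=-48.
So the global minimum of phi is P(3) + Q(-4) − 1 = -135 − 48 − 1 = -184, attained at (3, -4).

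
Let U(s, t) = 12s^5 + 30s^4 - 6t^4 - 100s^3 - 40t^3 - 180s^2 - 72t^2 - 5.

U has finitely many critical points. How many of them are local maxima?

U separates as a function of s plus a function of t, so ∇U=0 decouples.
∂U/∂s = 60s(s - 2)(s + 1)(s + 3) = 0 at s ∈ {-3, -1, 0, 2}; ∂U/∂t = -24t(t + 2)(t + 3) = 0 at t ∈ {-3, -2, 0}.
The Hessian is diagonal: diag(U_ss, U_tt). Second derivatives: U_ss(-3)=-1800, U_ss(-1)=360, U_ss(0)=-360, U_ss(2)=1800; U_tt(-3)=-72, U_tt(-2)=48, U_tt(0)=-144.
Local maxima occur where both diagonal entries negative: (-3, -3), (-3, 0), (0, -3), (0, 0). Count: 4.

4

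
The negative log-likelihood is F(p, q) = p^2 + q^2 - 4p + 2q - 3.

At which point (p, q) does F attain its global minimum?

(2, -1)

F(p,q) separates as A(p) + B(q) − 3, so its minimum is min A + min B − 3.
A'(p) = 2p - 4 vanishes at p ∈ {2}; B'(q) = 2q + 2 vanishes at q ∈ {-1}.
Local minima of A (where A''>0): A(2)=-4. Local minima of B: B(-1)=-1.
So the global minimum of F is A(2) + B(-1) − 3 = -4 − 1 − 3 = -8, attained at (2, -1).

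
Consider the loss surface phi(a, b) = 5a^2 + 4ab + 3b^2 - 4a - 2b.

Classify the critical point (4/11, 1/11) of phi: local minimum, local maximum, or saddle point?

The Hessian of phi is constant: H = [[10, 4], [4, 6]].
det(H) = 10·6 − 4² = 44.
det(H) > 0 and tr(H) = 16 > 0, so H is positive definite and the point is a local minimum.

local minimum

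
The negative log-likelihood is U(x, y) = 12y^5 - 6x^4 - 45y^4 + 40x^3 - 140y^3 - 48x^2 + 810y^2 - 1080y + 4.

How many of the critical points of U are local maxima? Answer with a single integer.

U separates as a function of x plus a function of y, so ∇U=0 decouples.
∂U/∂x = -24x(x - 4)(x - 1) = 0 at x ∈ {0, 1, 4}; ∂U/∂y = 60(y - 3)(y - 2)(y - 1)(y + 3) = 0 at y ∈ {-3, 1, 2, 3}.
The Hessian is diagonal: diag(U_xx, U_yy). Second derivatives: U_xx(0)=-96, U_xx(1)=72, U_xx(4)=-288; U_yy(-3)=-7200, U_yy(1)=480, U_yy(2)=-300, U_yy(3)=720.
Local maxima occur where both diagonal entries negative: (0, -3), (0, 2), (4, -3), (4, 2). Count: 4.

4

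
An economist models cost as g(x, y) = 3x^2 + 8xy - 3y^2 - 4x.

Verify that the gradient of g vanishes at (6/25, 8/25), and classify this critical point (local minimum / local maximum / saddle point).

saddle point

∇g = (6x + 8y - 4, 8x - 6y); substituting (6/25, 8/25) gives ∇g = (0, 0), so (6/25, 8/25) is indeed a critical point.
The Hessian of g is constant: H = [[6, 8], [8, -6]].
det(H) = 6·(-6) − 8² = -100.
Since det(H) < 0, H is indefinite and the critical point is a saddle point.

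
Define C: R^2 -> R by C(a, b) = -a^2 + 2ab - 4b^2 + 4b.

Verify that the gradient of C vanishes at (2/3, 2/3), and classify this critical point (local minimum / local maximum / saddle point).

∇C = (-2a + 2b, 2a - 8b + 4); substituting (2/3, 2/3) gives ∇C = (0, 0), so (2/3, 2/3) is indeed a critical point.
The Hessian of C is constant: H = [[-2, 2], [2, -8]].
det(H) = (-2)·(-8) − 2² = 12.
det(H) > 0 and tr(H) = -10 < 0, so H is negative definite and the point is a local maximum.

local maximum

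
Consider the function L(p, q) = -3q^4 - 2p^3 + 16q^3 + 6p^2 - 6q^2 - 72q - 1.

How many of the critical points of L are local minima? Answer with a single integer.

L separates as a function of p plus a function of q, so ∇L=0 decouples.
∂L/∂p = -6p(p - 2) = 0 at p ∈ {0, 2}; ∂L/∂q = -12(q - 3)(q - 2)(q + 1) = 0 at q ∈ {-1, 2, 3}.
The Hessian is diagonal: diag(L_pp, L_qq). Second derivatives: L_pp(0)=12, L_pp(2)=-12; L_qq(-1)=-144, L_qq(2)=36, L_qq(3)=-48.
Local minima occur where both diagonal entries positive: (0, 2). Count: 1.

1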